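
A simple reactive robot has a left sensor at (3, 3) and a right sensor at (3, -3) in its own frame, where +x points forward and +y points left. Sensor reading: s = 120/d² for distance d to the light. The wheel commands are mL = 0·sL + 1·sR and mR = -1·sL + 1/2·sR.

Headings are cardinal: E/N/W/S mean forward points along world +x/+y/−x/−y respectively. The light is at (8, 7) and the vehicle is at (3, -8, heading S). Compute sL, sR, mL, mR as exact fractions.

left sensor world pos  = (6, -11); dL² = 328
right sensor world pos = (0, -11); dR² = 388
sL = 120/328 = 15/41
sR = 120/388 = 30/97
mL = 0·sL + 1·sR = 30/97
mR = -1·sL + 1/2·sR = -840/3977

15/41 30/97 30/97 -840/3977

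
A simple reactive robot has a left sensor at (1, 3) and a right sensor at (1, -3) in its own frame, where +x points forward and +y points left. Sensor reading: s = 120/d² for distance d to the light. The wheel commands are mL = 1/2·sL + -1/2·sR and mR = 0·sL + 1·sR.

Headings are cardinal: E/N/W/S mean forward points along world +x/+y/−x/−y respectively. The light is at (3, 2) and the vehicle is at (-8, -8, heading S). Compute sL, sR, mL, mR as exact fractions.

24/37 120/317 1584/11729 120/317

left sensor world pos  = (-5, -9); dL² = 185
right sensor world pos = (-11, -9); dR² = 317
sL = 120/185 = 24/37
sR = 120/317 = 120/317
mL = 1/2·sL + -1/2·sR = 1584/11729
mR = 0·sL + 1·sR = 120/317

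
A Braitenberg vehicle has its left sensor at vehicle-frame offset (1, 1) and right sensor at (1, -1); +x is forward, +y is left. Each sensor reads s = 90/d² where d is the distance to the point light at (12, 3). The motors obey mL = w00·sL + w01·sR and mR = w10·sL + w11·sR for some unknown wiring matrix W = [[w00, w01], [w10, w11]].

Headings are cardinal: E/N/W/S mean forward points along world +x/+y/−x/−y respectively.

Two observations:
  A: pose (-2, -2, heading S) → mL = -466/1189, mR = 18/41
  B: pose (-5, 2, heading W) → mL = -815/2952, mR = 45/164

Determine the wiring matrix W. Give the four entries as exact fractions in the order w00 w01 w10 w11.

-1/2 -1/2 1 0

obs A: pose=(-2,-2,S) → sL=18/41, sR=10/29, mL=-466/1189, mR=18/41
obs B: pose=(-5,2,W) → sL=45/164, sR=5/18, mL=-815/2952, mR=45/164
sensor matrix S = [[18/41, 10/29], [45/164, 5/18]]; det S = 65/2378
solve [mL_A; mL_B] = S·[w00; w01] and [mR_A; mR_B] = S·[w10; w11]:
  w00 = -1/2, w01 = -1/2, w10 = 1, w11 = 0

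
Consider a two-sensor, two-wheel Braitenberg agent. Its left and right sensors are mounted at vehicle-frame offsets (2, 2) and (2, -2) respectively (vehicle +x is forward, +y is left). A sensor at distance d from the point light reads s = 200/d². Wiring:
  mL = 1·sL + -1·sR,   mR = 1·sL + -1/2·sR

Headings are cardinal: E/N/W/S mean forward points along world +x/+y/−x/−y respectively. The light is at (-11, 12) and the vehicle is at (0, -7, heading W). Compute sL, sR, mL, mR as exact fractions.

left sensor world pos  = (-2, -9); dL² = 522
right sensor world pos = (-2, -5); dR² = 370
sL = 200/522 = 100/261
sR = 200/370 = 20/37
mL = 1·sL + -1·sR = -1520/9657
mR = 1·sL + -1/2·sR = 1090/9657

100/261 20/37 -1520/9657 1090/9657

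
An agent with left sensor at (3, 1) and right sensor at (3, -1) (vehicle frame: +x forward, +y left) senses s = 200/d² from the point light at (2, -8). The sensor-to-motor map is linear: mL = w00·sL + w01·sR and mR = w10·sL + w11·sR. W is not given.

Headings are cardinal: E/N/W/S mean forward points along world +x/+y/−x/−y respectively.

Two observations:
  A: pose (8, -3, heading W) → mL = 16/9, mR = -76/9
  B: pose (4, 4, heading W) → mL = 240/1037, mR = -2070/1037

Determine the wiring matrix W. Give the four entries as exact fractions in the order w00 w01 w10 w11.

obs A: pose=(8,-3,W) → sL=8, sR=40/9, mL=16/9, mR=-76/9
obs B: pose=(4,4,W) → sL=100/61, sR=20/17, mL=240/1037, mR=-2070/1037
sensor matrix S = [[8, 40/9], [100/61, 20/17]]; det S = 19840/9333
solve [mL_A; mL_B] = S·[w00; w01] and [mR_A; mR_B] = S·[w10; w11]:
  w00 = 1/2, w01 = -1/2, w10 = -1/2, w11 = -1

1/2 -1/2 -1/2 -1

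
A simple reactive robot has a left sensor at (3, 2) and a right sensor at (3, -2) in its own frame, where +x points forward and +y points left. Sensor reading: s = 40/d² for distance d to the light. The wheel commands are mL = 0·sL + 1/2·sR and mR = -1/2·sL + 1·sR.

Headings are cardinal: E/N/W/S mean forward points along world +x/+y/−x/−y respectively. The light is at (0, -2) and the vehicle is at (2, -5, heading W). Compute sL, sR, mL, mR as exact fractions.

left sensor world pos  = (-1, -7); dL² = 26
right sensor world pos = (-1, -3); dR² = 2
sL = 40/26 = 20/13
sR = 40/2 = 20
mL = 0·sL + 1/2·sR = 10
mR = -1/2·sL + 1·sR = 250/13

20/13 20 10 250/13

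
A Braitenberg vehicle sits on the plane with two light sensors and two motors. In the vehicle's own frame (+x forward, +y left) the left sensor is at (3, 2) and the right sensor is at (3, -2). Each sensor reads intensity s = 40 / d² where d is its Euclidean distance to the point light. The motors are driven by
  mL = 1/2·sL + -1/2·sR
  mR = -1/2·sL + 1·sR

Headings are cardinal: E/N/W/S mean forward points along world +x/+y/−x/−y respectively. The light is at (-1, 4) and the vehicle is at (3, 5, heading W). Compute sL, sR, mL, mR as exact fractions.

20 4 8 -6

left sensor world pos  = (0, 3); dL² = 2
right sensor world pos = (0, 7); dR² = 10
sL = 40/2 = 20
sR = 40/10 = 4
mL = 1/2·sL + -1/2·sR = 8
mR = -1/2·sL + 1·sR = -6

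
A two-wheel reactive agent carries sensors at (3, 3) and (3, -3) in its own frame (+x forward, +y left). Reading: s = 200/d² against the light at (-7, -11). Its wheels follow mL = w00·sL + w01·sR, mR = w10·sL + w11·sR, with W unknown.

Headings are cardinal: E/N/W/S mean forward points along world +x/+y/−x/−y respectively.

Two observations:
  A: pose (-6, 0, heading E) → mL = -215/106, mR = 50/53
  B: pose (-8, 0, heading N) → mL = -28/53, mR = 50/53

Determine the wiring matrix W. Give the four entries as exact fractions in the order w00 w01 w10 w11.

obs A: pose=(-6,0,E) → sL=50/53, sR=5/2, mL=-215/106, mR=50/53
obs B: pose=(-8,0,N) → sL=50/53, sR=1, mL=-28/53, mR=50/53
sensor matrix S = [[50/53, 5/2], [50/53, 1]]; det S = -75/53
solve [mL_A; mL_B] = S·[w00; w01] and [mR_A; mR_B] = S·[w10; w11]:
  w00 = 1/2, w01 = -1, w10 = 1, w11 = 0

1/2 -1 1 0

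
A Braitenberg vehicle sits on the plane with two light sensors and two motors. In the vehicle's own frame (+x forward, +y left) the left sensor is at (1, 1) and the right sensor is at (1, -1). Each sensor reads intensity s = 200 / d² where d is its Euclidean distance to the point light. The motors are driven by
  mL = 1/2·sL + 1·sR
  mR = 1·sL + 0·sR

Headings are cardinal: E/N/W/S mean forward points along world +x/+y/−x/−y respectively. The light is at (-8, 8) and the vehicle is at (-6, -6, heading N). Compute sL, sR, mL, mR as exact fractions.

20/17 100/89 2590/1513 20/17

left sensor world pos  = (-7, -5); dL² = 170
right sensor world pos = (-5, -5); dR² = 178
sL = 200/170 = 20/17
sR = 200/178 = 100/89
mL = 1/2·sL + 1·sR = 2590/1513
mR = 1·sL + 0·sR = 20/17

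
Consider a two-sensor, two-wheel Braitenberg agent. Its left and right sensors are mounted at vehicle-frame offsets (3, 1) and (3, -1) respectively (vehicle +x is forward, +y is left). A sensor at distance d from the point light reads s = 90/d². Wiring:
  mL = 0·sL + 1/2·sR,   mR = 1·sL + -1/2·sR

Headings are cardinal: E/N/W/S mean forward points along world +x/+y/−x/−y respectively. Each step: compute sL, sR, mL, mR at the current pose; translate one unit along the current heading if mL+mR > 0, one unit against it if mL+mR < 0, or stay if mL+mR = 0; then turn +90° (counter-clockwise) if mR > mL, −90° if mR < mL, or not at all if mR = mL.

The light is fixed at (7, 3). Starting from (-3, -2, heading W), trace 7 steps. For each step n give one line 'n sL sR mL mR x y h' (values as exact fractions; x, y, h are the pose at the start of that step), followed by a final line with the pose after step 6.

0 18/41 18/37 9/37 297/1517 -3 -2 W
1 45/74 45/52 45/104 675/3848 -4 -2 N
2 90/73 90/89 45/89 4725/6497 -4 -1 E
3 45/61 45/41 45/82 945/5002 -3 -1 N
4 90/53 18/13 9/13 693/689 -3 0 E
5 9/10 45/32 45/64 63/320 -2 0 N
6 90/37 2 1 53/37 -2 1 E
final -1 1 N

n=0: pose=(-3,-2,W); sL=18/41, sR=18/37; mL=9/37, mR=297/1517; mL+mR=18/41 → advance +1; mR−mL=-72/1517 → turn -1·90°
n=1: pose=(-4,-2,N); sL=45/74, sR=45/52; mL=45/104, mR=675/3848; mL+mR=45/74 → advance +1; mR−mL=-495/1924 → turn -1·90°
n=2: pose=(-4,-1,E); sL=90/73, sR=90/89; mL=45/89, mR=4725/6497; mL+mR=90/73 → advance +1; mR−mL=1440/6497 → turn +1·90°
n=3: pose=(-3,-1,N); sL=45/61, sR=45/41; mL=45/82, mR=945/5002; mL+mR=45/61 → advance +1; mR−mL=-900/2501 → turn -1·90°
n=4: pose=(-3,0,E); sL=90/53, sR=18/13; mL=9/13, mR=693/689; mL+mR=90/53 → advance +1; mR−mL=216/689 → turn +1·90°
n=5: pose=(-2,0,N); sL=9/10, sR=45/32; mL=45/64, mR=63/320; mL+mR=9/10 → advance +1; mR−mL=-81/160 → turn -1·90°
n=6: pose=(-2,1,E); sL=90/37, sR=2; mL=1, mR=53/37; mL+mR=90/37 → advance +1; mR−mL=16/37 → turn +1·90°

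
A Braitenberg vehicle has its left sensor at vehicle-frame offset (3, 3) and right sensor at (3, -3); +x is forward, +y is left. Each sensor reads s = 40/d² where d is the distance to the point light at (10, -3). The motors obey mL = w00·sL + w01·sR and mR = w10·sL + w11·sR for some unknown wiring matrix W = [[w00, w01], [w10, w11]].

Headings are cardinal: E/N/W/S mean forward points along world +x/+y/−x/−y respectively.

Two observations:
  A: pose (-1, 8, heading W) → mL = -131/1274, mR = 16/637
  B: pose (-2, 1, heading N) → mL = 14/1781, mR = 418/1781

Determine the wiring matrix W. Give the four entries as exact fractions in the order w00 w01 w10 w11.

-1 1/2 -1/2 1

obs A: pose=(-1,8,W) → sL=2/13, sR=5/49, mL=-131/1274, mR=16/637
obs B: pose=(-2,1,N) → sL=20/137, sR=4/13, mL=14/1781, mR=418/1781
sensor matrix S = [[2/13, 5/49], [20/137, 4/13]]; det S = 36804/1134497
solve [mL_A; mL_B] = S·[w00; w01] and [mR_A; mR_B] = S·[w10; w11]:
  w00 = -1, w01 = 1/2, w10 = -1/2, w11 = 1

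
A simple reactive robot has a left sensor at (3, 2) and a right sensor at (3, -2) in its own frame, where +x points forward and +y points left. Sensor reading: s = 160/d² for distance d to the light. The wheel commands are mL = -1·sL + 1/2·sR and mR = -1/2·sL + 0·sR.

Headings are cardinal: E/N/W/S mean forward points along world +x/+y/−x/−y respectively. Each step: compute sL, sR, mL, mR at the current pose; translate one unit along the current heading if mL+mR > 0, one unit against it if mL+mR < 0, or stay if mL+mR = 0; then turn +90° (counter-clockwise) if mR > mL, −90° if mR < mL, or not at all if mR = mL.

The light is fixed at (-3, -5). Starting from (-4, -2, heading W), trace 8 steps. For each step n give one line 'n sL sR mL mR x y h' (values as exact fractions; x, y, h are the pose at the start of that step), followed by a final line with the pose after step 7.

n=0: pose=(-4,-2,W); sL=160/17, sR=160/41; mL=-5200/697, mR=-80/17; mL+mR=-8480/697 → advance -1; mR−mL=1920/697 → turn +1·90°
n=1: pose=(-3,-2,S); sL=40, sR=40; mL=-20, mR=-20; mL+mR=-40 → advance -1; mR−mL=0 → turn +0·90°
n=2: pose=(-3,-1,S); sL=32, sR=32; mL=-16, mR=-16; mL+mR=-32 → advance -1; mR−mL=0 → turn +0·90°
n=3: pose=(-3,0,S); sL=20, sR=20; mL=-10, mR=-10; mL+mR=-20 → advance -1; mR−mL=0 → turn +0·90°
n=4: pose=(-3,1,S); sL=160/13, sR=160/13; mL=-80/13, mR=-80/13; mL+mR=-160/13 → advance -1; mR−mL=0 → turn +0·90°
n=5: pose=(-3,2,S); sL=8, sR=8; mL=-4, mR=-4; mL+mR=-8 → advance -1; mR−mL=0 → turn +0·90°
n=6: pose=(-3,3,S); sL=160/29, sR=160/29; mL=-80/29, mR=-80/29; mL+mR=-160/29 → advance -1; mR−mL=0 → turn +0·90°
n=7: pose=(-3,4,S); sL=4, sR=4; mL=-2, mR=-2; mL+mR=-4 → advance -1; mR−mL=0 → turn +0·90°

0 160/17 160/41 -5200/697 -80/17 -4 -2 W
1 40 40 -20 -20 -3 -2 S
2 32 32 -16 -16 -3 -1 S
3 20 20 -10 -10 -3 0 S
4 160/13 160/13 -80/13 -80/13 -3 1 S
5 8 8 -4 -4 -3 2 S
6 160/29 160/29 -80/29 -80/29 -3 3 S
7 4 4 -2 -2 -3 4 S
final -3 5 S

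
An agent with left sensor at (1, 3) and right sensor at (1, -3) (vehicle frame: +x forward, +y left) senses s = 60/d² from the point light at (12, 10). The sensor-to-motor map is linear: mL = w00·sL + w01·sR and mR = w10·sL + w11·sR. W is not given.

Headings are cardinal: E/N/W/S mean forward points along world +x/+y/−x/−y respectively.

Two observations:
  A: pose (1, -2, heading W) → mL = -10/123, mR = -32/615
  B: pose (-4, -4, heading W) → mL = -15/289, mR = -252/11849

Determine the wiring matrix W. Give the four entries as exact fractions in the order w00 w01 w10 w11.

-1/2 0 1/2 -1/2

obs A: pose=(1,-2,W) → sL=20/123, sR=4/15, mL=-10/123, mR=-32/615
obs B: pose=(-4,-4,W) → sL=30/289, sR=6/41, mL=-15/289, mR=-252/11849
sensor matrix S = [[20/123, 4/15], [30/289, 6/41]]; det S = -1888/485809
solve [mL_A; mL_B] = S·[w00; w01] and [mR_A; mR_B] = S·[w10; w11]:
  w00 = -1/2, w01 = 0, w10 = 1/2, w11 = -1/2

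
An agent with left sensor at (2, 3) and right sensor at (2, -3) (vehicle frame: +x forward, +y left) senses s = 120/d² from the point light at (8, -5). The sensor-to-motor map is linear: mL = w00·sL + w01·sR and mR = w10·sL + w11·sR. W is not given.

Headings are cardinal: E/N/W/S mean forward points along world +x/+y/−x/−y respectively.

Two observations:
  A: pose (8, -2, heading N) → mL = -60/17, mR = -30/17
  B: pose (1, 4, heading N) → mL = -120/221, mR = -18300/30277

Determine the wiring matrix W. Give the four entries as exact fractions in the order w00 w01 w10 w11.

-1 0 1/2 -1

obs A: pose=(8,-2,N) → sL=60/17, sR=60/17, mL=-60/17, mR=-30/17
obs B: pose=(1,4,N) → sL=120/221, sR=120/137, mL=-120/221, mR=-18300/30277
sensor matrix S = [[60/17, 60/17], [120/221, 120/137]]; det S = 604800/514709
solve [mL_A; mL_B] = S·[w00; w01] and [mR_A; mR_B] = S·[w10; w11]:
  w00 = -1, w01 = 0, w10 = 1/2, w11 = -1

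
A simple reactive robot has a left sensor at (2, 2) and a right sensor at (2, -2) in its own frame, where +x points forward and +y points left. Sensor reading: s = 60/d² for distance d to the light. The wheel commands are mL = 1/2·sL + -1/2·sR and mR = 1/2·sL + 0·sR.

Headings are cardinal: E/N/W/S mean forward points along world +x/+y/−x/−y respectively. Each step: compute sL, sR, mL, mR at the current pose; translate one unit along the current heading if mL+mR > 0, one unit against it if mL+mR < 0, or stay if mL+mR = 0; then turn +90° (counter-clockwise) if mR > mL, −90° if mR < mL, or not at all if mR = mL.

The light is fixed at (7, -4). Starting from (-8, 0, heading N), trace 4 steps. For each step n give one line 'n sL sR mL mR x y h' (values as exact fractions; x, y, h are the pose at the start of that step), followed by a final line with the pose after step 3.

n=0: pose=(-8,0,N); sL=12/65, sR=12/41; mL=-144/2665, mR=6/65; mL+mR=102/2665 → advance +1; mR−mL=6/41 → turn +1·90°
n=1: pose=(-8,1,W); sL=30/149, sR=30/169; mL=300/25181, mR=15/149; mL+mR=2835/25181 → advance +1; mR−mL=15/169 → turn +1·90°
n=2: pose=(-9,1,S); sL=12/41, sR=20/111; mL=256/4551, mR=6/41; mL+mR=922/4551 → advance +1; mR−mL=10/111 → turn +1·90°
n=3: pose=(-9,0,E); sL=15/58, sR=3/10; mL=-3/145, mR=15/116; mL+mR=63/580 → advance +1; mR−mL=3/20 → turn +1·90°

0 12/65 12/41 -144/2665 6/65 -8 0 N
1 30/149 30/169 300/25181 15/149 -8 1 W
2 12/41 20/111 256/4551 6/41 -9 1 S
3 15/58 3/10 -3/145 15/116 -9 0 E
final -8 0 N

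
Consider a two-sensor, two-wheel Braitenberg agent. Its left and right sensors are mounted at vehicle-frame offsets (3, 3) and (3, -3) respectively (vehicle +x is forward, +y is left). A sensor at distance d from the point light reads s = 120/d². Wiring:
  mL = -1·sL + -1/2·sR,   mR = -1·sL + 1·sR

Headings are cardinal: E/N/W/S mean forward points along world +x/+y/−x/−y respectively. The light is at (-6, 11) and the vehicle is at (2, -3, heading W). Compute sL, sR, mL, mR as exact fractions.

left sensor world pos  = (-1, -6); dL² = 314
right sensor world pos = (-1, 0); dR² = 146
sL = 120/314 = 60/157
sR = 120/146 = 60/73
mL = -1·sL + -1/2·sR = -9090/11461
mR = -1·sL + 1·sR = 5040/11461

60/157 60/73 -9090/11461 5040/11461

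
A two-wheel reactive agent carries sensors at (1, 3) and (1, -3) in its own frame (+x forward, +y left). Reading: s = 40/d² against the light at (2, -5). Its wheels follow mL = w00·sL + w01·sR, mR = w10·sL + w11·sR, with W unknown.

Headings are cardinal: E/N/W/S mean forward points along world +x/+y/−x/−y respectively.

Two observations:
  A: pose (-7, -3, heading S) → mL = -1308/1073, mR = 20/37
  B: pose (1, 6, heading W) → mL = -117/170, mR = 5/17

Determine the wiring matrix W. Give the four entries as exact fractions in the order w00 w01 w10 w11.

obs A: pose=(-7,-3,S) → sL=40/37, sR=8/29, mL=-1308/1073, mR=20/37
obs B: pose=(1,6,W) → sL=10/17, sR=1/5, mL=-117/170, mR=5/17
sensor matrix S = [[40/37, 8/29], [10/17, 1/5]]; det S = 984/18241
solve [mL_A; mL_B] = S·[w00; w01] and [mR_A; mR_B] = S·[w10; w11]:
  w00 = -1, w01 = -1/2, w10 = 1/2, w11 = 0

-1 -1/2 1/2 0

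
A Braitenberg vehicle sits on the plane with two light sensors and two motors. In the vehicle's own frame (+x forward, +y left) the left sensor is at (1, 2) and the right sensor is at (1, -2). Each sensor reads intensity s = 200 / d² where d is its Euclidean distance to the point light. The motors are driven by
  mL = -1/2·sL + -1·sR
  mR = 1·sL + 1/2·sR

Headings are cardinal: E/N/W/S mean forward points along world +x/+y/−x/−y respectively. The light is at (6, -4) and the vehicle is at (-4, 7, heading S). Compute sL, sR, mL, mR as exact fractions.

50/41 50/61 -3575/2501 4075/2501

left sensor world pos  = (-2, 6); dL² = 164
right sensor world pos = (-6, 6); dR² = 244
sL = 200/164 = 50/41
sR = 200/244 = 50/61
mL = -1/2·sL + -1·sR = -3575/2501
mR = 1·sL + 1/2·sR = 4075/2501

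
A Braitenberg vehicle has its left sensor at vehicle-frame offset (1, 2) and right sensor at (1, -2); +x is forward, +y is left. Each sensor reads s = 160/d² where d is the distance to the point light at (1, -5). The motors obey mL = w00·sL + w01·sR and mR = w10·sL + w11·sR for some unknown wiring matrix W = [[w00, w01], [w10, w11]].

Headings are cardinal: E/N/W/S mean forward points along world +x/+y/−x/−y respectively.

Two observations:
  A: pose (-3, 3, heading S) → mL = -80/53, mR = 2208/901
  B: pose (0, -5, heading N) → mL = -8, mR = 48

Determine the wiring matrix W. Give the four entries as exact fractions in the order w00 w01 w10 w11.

obs A: pose=(-3,3,S) → sL=160/53, sR=32/17, mL=-80/53, mR=2208/901
obs B: pose=(0,-5,N) → sL=16, sR=80, mL=-8, mR=48
sensor matrix S = [[160/53, 32/17], [16, 80]]; det S = 190464/901
solve [mL_A; mL_B] = S·[w00; w01] and [mR_A; mR_B] = S·[w10; w11]:
  w00 = -1/2, w01 = 0, w10 = 1/2, w11 = 1/2

-1/2 0 1/2 1/2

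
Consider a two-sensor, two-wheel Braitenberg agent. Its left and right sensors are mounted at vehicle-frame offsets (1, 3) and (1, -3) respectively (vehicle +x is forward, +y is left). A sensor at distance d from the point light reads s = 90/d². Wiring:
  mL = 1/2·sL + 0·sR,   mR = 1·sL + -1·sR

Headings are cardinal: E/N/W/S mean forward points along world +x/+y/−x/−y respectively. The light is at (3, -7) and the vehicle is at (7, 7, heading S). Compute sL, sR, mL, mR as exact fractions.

45/109 9/17 45/218 -216/1853

left sensor world pos  = (10, 6); dL² = 218
right sensor world pos = (4, 6); dR² = 170
sL = 90/218 = 45/109
sR = 90/170 = 9/17
mL = 1/2·sL + 0·sR = 45/218
mR = 1·sL + -1·sR = -216/1853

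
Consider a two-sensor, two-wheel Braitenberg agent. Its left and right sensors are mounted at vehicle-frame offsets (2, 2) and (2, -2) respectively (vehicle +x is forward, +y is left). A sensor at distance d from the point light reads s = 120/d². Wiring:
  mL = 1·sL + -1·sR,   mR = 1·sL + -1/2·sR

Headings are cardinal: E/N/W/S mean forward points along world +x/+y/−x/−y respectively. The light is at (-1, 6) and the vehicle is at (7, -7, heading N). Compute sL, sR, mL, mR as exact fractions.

120/157 120/221 7680/34697 17100/34697

left sensor world pos  = (5, -5); dL² = 157
right sensor world pos = (9, -5); dR² = 221
sL = 120/157 = 120/157
sR = 120/221 = 120/221
mL = 1·sL + -1·sR = 7680/34697
mR = 1·sL + -1/2·sR = 17100/34697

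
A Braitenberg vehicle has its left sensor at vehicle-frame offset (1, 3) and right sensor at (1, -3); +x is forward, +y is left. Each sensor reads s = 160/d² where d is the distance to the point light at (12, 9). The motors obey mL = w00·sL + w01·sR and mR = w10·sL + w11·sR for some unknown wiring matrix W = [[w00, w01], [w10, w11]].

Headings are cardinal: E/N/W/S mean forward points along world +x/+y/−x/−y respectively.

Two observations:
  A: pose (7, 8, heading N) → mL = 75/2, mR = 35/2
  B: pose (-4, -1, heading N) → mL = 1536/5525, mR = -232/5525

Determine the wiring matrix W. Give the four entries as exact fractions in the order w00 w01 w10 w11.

obs A: pose=(7,8,N) → sL=5/2, sR=40, mL=75/2, mR=35/2
obs B: pose=(-4,-1,N) → sL=80/221, sR=16/25, mL=1536/5525, mR=-232/5525
sensor matrix S = [[5/2, 40], [80/221, 16/25]]; det S = -14232/1105
solve [mL_A; mL_B] = S·[w00; w01] and [mR_A; mR_B] = S·[w10; w11]:
  w00 = -1, w01 = 1, w10 = -1, w11 = 1/2

-1 1 -1 1/2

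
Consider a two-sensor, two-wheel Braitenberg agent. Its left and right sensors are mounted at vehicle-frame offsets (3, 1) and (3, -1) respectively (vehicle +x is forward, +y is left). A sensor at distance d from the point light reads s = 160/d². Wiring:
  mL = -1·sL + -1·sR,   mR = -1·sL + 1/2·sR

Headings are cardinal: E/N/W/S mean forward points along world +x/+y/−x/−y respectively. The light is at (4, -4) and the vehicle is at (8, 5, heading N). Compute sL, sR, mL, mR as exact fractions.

left sensor world pos  = (7, 8); dL² = 153
right sensor world pos = (9, 8); dR² = 169
sL = 160/153 = 160/153
sR = 160/169 = 160/169
mL = -1·sL + -1·sR = -51520/25857
mR = -1·sL + 1/2·sR = -14800/25857

160/153 160/169 -51520/25857 -14800/25857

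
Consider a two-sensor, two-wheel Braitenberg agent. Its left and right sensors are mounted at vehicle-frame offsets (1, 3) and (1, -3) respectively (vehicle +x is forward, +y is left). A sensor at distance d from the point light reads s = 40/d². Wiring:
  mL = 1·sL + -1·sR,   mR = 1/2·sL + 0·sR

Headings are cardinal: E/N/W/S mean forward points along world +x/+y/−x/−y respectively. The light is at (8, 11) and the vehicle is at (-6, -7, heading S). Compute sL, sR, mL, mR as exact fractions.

left sensor world pos  = (-3, -8); dL² = 482
right sensor world pos = (-9, -8); dR² = 650
sL = 40/482 = 20/241
sR = 40/650 = 4/65
mL = 1·sL + -1·sR = 336/15665
mR = 1/2·sL + 0·sR = 10/241

20/241 4/65 336/15665 10/241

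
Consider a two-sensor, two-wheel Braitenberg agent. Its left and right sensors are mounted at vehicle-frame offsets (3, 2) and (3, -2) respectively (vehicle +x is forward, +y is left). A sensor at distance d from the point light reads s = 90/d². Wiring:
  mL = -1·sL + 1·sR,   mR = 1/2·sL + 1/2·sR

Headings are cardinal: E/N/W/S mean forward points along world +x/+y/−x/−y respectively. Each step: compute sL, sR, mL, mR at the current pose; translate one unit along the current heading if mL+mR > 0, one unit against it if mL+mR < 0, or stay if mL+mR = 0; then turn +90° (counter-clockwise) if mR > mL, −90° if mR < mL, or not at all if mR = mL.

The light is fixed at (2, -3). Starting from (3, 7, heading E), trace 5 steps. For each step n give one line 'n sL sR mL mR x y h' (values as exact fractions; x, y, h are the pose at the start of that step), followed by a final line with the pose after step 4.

0 9/16 9/8 9/16 27/32 3 7 E
1 90/169 18/37 -288/6253 3186/6253 4 7 N
2 45/41 9/17 -396/697 567/697 4 8 W
3 90/73 18/13 144/949 1242/949 3 8 S
4 9/16 9/8 9/16 27/32 3 7 E
final 4 7 N

n=0: pose=(3,7,E); sL=9/16, sR=9/8; mL=9/16, mR=27/32; mL+mR=45/32 → advance +1; mR−mL=9/32 → turn +1·90°
n=1: pose=(4,7,N); sL=90/169, sR=18/37; mL=-288/6253, mR=3186/6253; mL+mR=2898/6253 → advance +1; mR−mL=3474/6253 → turn +1·90°
n=2: pose=(4,8,W); sL=45/41, sR=9/17; mL=-396/697, mR=567/697; mL+mR=171/697 → advance +1; mR−mL=963/697 → turn +1·90°
n=3: pose=(3,8,S); sL=90/73, sR=18/13; mL=144/949, mR=1242/949; mL+mR=1386/949 → advance +1; mR−mL=1098/949 → turn +1·90°
n=4: pose=(3,7,E); sL=9/16, sR=9/8; mL=9/16, mR=27/32; mL+mR=45/32 → advance +1; mR−mL=9/32 → turn +1·90°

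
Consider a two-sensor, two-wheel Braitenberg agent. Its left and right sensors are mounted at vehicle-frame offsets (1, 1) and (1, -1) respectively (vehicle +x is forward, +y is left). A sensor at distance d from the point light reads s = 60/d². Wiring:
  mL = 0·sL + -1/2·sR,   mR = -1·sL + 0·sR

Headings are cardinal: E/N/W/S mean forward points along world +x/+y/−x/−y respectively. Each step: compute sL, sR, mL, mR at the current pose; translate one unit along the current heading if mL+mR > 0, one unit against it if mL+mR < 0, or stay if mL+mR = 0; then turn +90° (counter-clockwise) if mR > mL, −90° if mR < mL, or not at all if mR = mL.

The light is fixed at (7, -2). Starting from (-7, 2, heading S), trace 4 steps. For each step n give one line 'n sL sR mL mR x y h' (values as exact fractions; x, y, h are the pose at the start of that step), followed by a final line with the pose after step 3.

0 30/89 10/39 -5/39 -30/89 -7 2 S
1 60/241 20/87 -10/87 -60/241 -7 3 W
2 15/58 1/3 -1/6 -15/58 -6 3 N
3 60/169 20/51 -10/51 -60/169 -6 2 E
final -7 2 S

n=0: pose=(-7,2,S); sL=30/89, sR=10/39; mL=-5/39, mR=-30/89; mL+mR=-1615/3471 → advance -1; mR−mL=-725/3471 → turn -1·90°
n=1: pose=(-7,3,W); sL=60/241, sR=20/87; mL=-10/87, mR=-60/241; mL+mR=-7630/20967 → advance -1; mR−mL=-2810/20967 → turn -1·90°
n=2: pose=(-6,3,N); sL=15/58, sR=1/3; mL=-1/6, mR=-15/58; mL+mR=-37/87 → advance -1; mR−mL=-8/87 → turn -1·90°
n=3: pose=(-6,2,E); sL=60/169, sR=20/51; mL=-10/51, mR=-60/169; mL+mR=-4750/8619 → advance -1; mR−mL=-1370/8619 → turn -1·90°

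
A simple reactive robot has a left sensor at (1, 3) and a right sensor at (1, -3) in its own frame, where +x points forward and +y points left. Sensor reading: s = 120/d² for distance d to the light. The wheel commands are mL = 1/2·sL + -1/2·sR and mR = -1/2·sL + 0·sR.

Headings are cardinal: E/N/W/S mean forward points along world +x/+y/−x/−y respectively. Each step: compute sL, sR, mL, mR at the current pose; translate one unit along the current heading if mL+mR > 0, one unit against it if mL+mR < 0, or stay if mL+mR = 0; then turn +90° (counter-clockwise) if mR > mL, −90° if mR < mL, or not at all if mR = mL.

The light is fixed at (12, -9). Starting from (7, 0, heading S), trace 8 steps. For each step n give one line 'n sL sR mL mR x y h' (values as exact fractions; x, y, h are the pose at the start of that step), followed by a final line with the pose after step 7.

n=0: pose=(7,0,S); sL=30/17, sR=15/16; mL=225/544, mR=-15/17; mL+mR=-15/32 → advance -1; mR−mL=-705/544 → turn -1·90°
n=1: pose=(7,1,W); sL=24/17, sR=24/41; mL=288/697, mR=-12/17; mL+mR=-12/41 → advance -1; mR−mL=-780/697 → turn -1·90°
n=2: pose=(8,1,N); sL=12/17, sR=60/61; mL=-144/1037, mR=-6/17; mL+mR=-30/61 → advance -1; mR−mL=-222/1037 → turn -1·90°
n=3: pose=(8,0,E); sL=40/51, sR=8/3; mL=-16/17, mR=-20/51; mL+mR=-4/3 → advance -1; mR−mL=28/51 → turn +1·90°
n=4: pose=(7,0,N); sL=30/41, sR=15/13; mL=-225/1066, mR=-15/41; mL+mR=-15/26 → advance -1; mR−mL=-165/1066 → turn -1·90°
n=5: pose=(7,-1,E); sL=120/137, sR=120/41; mL=-5760/5617, mR=-60/137; mL+mR=-60/41 → advance -1; mR−mL=3300/5617 → turn +1·90°
n=6: pose=(6,-1,N); sL=20/27, sR=4/3; mL=-8/27, mR=-10/27; mL+mR=-2/3 → advance -1; mR−mL=-2/27 → turn -1·90°
n=7: pose=(6,-2,E); sL=24/25, sR=120/41; mL=-1008/1025, mR=-12/25; mL+mR=-60/41 → advance -1; mR−mL=516/1025 → turn +1·90°

0 30/17 15/16 225/544 -15/17 7 0 S
1 24/17 24/41 288/697 -12/17 7 1 W
2 12/17 60/61 -144/1037 -6/17 8 1 N
3 40/51 8/3 -16/17 -20/51 8 0 E
4 30/41 15/13 -225/1066 -15/41 7 0 N
5 120/137 120/41 -5760/5617 -60/137 7 -1 E
6 20/27 4/3 -8/27 -10/27 6 -1 N
7 24/25 120/41 -1008/1025 -12/25 6 -2 E
final 5 -2 N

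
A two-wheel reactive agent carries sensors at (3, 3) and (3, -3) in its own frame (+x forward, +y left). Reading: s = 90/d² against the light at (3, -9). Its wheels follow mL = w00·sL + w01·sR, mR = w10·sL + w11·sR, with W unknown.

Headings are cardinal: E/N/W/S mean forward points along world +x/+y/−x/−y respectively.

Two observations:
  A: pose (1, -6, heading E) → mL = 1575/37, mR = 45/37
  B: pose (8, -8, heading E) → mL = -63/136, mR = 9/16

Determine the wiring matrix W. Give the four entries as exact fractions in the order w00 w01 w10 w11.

-1 1/2 1/2 0

obs A: pose=(1,-6,E) → sL=90/37, sR=90, mL=1575/37, mR=45/37
obs B: pose=(8,-8,E) → sL=9/8, sR=45/34, mL=-63/136, mR=9/16
sensor matrix S = [[90/37, 90], [9/8, 45/34]]; det S = -246645/2516
solve [mL_A; mL_B] = S·[w00; w01] and [mR_A; mR_B] = S·[w10; w11]:
  w00 = -1, w01 = 1/2, w10 = 1/2, w11 = 0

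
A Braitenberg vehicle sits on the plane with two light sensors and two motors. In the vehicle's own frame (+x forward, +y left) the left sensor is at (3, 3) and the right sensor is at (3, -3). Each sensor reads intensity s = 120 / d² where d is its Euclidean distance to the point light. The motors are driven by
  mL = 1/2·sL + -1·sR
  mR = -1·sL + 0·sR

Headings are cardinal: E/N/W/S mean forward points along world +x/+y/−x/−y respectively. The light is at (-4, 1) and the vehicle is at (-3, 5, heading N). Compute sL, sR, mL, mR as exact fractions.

120/53 24/13 -492/689 -120/53

left sensor world pos  = (-6, 8); dL² = 53
right sensor world pos = (0, 8); dR² = 65
sL = 120/53 = 120/53
sR = 120/65 = 24/13
mL = 1/2·sL + -1·sR = -492/689
mR = -1·sL + 0·sR = -120/53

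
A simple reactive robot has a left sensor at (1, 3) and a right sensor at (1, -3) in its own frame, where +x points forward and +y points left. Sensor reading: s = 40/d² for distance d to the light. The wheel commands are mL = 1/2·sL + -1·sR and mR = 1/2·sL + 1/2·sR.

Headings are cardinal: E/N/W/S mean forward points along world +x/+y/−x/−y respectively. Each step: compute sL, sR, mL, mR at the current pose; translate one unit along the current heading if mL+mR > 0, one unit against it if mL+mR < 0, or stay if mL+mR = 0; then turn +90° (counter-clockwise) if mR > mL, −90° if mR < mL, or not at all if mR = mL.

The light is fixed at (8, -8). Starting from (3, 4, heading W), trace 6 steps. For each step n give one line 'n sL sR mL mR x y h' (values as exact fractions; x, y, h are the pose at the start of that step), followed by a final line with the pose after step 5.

0 40/117 40/261 20/1131 280/1131 3 4 W
1 4/13 20/101 -58/1313 332/1313 2 4 S
2 40/221 40/89 -7060/19669 6200/19669 2 3 E
3 10/61 1/4 -41/244 101/488 1 3 N
4 8/29 40/289 -4/8381 1736/8381 1 4 W
5 20/73 20/121 -250/8833 1940/8833 0 4 S
final 0 3 E

n=0: pose=(3,4,W); sL=40/117, sR=40/261; mL=20/1131, mR=280/1131; mL+mR=100/377 → advance +1; mR−mL=20/87 → turn +1·90°
n=1: pose=(2,4,S); sL=4/13, sR=20/101; mL=-58/1313, mR=332/1313; mL+mR=274/1313 → advance +1; mR−mL=30/101 → turn +1·90°
n=2: pose=(2,3,E); sL=40/221, sR=40/89; mL=-7060/19669, mR=6200/19669; mL+mR=-860/19669 → advance -1; mR−mL=60/89 → turn +1·90°
n=3: pose=(1,3,N); sL=10/61, sR=1/4; mL=-41/244, mR=101/488; mL+mR=19/488 → advance +1; mR−mL=3/8 → turn +1·90°
n=4: pose=(1,4,W); sL=8/29, sR=40/289; mL=-4/8381, mR=1736/8381; mL+mR=1732/8381 → advance +1; mR−mL=60/289 → turn +1·90°
n=5: pose=(0,4,S); sL=20/73, sR=20/121; mL=-250/8833, mR=1940/8833; mL+mR=1690/8833 → advance +1; mR−mL=30/121 → turn +1·90°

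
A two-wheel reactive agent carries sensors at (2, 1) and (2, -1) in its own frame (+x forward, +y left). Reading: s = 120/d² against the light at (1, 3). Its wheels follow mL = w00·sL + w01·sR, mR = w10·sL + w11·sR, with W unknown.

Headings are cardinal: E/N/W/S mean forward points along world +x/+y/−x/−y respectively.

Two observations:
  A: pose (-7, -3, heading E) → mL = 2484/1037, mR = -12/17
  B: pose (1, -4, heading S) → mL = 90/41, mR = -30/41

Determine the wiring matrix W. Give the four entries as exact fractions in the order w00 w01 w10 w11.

1/2 1 0 -1/2

obs A: pose=(-7,-3,E) → sL=120/61, sR=24/17, mL=2484/1037, mR=-12/17
obs B: pose=(1,-4,S) → sL=60/41, sR=60/41, mL=90/41, mR=-30/41
sensor matrix S = [[120/61, 24/17], [60/41, 60/41]]; det S = 34560/42517
solve [mL_A; mL_B] = S·[w00; w01] and [mR_A; mR_B] = S·[w10; w11]:
  w00 = 1/2, w01 = 1, w10 = 0, w11 = -1/2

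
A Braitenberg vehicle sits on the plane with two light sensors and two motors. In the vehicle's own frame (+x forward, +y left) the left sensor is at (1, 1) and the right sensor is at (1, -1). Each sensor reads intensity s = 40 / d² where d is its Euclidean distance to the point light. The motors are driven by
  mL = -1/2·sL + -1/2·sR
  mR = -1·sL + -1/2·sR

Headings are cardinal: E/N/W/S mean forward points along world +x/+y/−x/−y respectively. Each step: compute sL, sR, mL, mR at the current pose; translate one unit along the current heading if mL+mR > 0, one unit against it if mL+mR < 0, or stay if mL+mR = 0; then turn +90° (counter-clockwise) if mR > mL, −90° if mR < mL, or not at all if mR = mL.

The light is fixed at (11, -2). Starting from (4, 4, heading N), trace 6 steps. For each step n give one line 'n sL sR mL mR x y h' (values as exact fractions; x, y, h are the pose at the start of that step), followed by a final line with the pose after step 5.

n=0: pose=(4,4,N); sL=40/113, sR=8/17; mL=-792/1921, mR=-1132/1921; mL+mR=-1924/1921 → advance -1; mR−mL=-20/113 → turn -1·90°
n=1: pose=(4,3,E); sL=5/9, sR=10/13; mL=-155/234, mR=-110/117; mL+mR=-125/78 → advance -1; mR−mL=-5/18 → turn -1·90°
n=2: pose=(3,3,S); sL=8/13, sR=40/97; mL=-648/1261, mR=-1036/1261; mL+mR=-1684/1261 → advance -1; mR−mL=-4/13 → turn -1·90°
n=3: pose=(3,4,W); sL=20/53, sR=4/13; mL=-236/689, mR=-366/689; mL+mR=-602/689 → advance -1; mR−mL=-10/53 → turn -1·90°
n=4: pose=(4,4,N); sL=40/113, sR=8/17; mL=-792/1921, mR=-1132/1921; mL+mR=-1924/1921 → advance -1; mR−mL=-20/113 → turn -1·90°
n=5: pose=(4,3,E); sL=5/9, sR=10/13; mL=-155/234, mR=-110/117; mL+mR=-125/78 → advance -1; mR−mL=-5/18 → turn -1·90°

0 40/113 8/17 -792/1921 -1132/1921 4 4 N
1 5/9 10/13 -155/234 -110/117 4 3 E
2 8/13 40/97 -648/1261 -1036/1261 3 3 S
3 20/53 4/13 -236/689 -366/689 3 4 W
4 40/113 8/17 -792/1921 -1132/1921 4 4 N
5 5/9 10/13 -155/234 -110/117 4 3 E
final 3 3 S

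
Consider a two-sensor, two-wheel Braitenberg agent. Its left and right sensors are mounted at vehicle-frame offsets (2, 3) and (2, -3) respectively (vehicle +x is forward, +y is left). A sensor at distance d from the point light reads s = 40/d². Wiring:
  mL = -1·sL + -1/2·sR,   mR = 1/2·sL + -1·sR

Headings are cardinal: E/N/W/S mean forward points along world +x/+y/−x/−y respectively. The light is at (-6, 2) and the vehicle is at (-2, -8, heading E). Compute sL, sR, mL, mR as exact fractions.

8/17 8/41 -396/697 28/697

left sensor world pos  = (0, -5); dL² = 85
right sensor world pos = (0, -11); dR² = 205
sL = 40/85 = 8/17
sR = 40/205 = 8/41
mL = -1·sL + -1/2·sR = -396/697
mR = 1/2·sL + -1·sR = 28/697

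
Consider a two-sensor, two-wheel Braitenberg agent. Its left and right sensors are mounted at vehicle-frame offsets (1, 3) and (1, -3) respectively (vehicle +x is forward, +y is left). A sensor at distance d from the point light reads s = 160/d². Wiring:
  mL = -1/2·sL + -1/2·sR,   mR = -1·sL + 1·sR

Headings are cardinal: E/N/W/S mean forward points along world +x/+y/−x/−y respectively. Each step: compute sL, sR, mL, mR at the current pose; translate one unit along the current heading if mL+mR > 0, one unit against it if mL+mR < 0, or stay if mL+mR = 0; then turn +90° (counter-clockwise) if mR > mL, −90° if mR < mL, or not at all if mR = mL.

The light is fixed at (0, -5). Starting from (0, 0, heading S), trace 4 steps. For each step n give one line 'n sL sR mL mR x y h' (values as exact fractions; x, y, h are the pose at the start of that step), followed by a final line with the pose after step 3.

n=0: pose=(0,0,S); sL=32/5, sR=32/5; mL=-32/5, mR=0; mL+mR=-32/5 → advance -1; mR−mL=32/5 → turn +1·90°
n=1: pose=(0,1,E); sL=80/41, sR=16; mL=-368/41, mR=576/41; mL+mR=208/41 → advance +1; mR−mL=944/41 → turn +1·90°
n=2: pose=(1,1,N); sL=160/53, sR=32/13; mL=-1888/689, mR=-384/689; mL+mR=-2272/689 → advance -1; mR−mL=1504/689 → turn +1·90°
n=3: pose=(1,0,W); sL=40, sR=5/2; mL=-85/4, mR=-75/2; mL+mR=-235/4 → advance -1; mR−mL=-65/4 → turn -1·90°

0 32/5 32/5 -32/5 0 0 0 S
1 80/41 16 -368/41 576/41 0 1 E
2 160/53 32/13 -1888/689 -384/689 1 1 N
3 40 5/2 -85/4 -75/2 1 0 W
final 2 0 N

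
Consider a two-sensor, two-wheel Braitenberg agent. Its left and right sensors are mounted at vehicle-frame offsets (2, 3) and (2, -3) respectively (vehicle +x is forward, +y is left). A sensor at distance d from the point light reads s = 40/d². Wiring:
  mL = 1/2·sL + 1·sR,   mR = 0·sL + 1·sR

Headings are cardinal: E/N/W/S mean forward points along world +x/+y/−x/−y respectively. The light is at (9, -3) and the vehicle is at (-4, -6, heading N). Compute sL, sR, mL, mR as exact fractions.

left sensor world pos  = (-7, -4); dL² = 257
right sensor world pos = (-1, -4); dR² = 101
sL = 40/257 = 40/257
sR = 40/101 = 40/101
mL = 1/2·sL + 1·sR = 12300/25957
mR = 0·sL + 1·sR = 40/101

40/257 40/101 12300/25957 40/101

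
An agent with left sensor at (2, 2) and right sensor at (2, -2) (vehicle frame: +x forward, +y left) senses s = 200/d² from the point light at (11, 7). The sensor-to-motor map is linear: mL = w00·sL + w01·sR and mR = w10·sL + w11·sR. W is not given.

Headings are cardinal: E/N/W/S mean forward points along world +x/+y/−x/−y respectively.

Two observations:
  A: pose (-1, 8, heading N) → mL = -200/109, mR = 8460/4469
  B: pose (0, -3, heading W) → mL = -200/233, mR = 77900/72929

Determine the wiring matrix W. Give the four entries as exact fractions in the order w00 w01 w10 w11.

obs A: pose=(-1,8,N) → sL=40/41, sR=200/109, mL=-200/109, mR=8460/4469
obs B: pose=(0,-3,W) → sL=200/313, sR=200/233, mL=-200/233, mR=77900/72929
sensor matrix S = [[40/41, 200/109], [200/313, 200/233]]; det S = -109184000/325919701
solve [mL_A; mL_B] = S·[w00; w01] and [mR_A; mR_B] = S·[w10; w11]:
  w00 = 0, w01 = -1, w10 = 1, w11 = 1/2

0 -1 1 1/2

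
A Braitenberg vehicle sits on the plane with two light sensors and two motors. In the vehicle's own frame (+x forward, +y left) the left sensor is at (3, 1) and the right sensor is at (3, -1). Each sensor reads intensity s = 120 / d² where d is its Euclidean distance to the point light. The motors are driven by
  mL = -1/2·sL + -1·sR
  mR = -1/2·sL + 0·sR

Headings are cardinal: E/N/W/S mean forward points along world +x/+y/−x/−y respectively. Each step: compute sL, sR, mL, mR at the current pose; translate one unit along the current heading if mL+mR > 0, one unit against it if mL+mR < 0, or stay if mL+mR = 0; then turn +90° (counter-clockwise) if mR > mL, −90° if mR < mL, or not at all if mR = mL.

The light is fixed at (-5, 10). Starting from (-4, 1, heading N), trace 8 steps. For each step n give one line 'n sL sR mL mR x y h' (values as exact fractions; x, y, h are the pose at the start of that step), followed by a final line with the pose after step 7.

0 10/3 3 -14/3 -5/3 -4 1 N
1 24/25 24/17 -804/425 -12/25 -4 0 W
2 60/89 12/17 -1578/1513 -30/89 -3 0 S
3 120/89 24/25 -3636/2225 -60/89 -3 1 E
4 10/3 3 -14/3 -5/3 -4 1 N
5 24/25 24/17 -804/425 -12/25 -4 0 W
6 60/89 12/17 -1578/1513 -30/89 -3 0 S
7 120/89 24/25 -3636/2225 -60/89 -3 1 E
final -4 1 N

n=0: pose=(-4,1,N); sL=10/3, sR=3; mL=-14/3, mR=-5/3; mL+mR=-19/3 → advance -1; mR−mL=3 → turn +1·90°
n=1: pose=(-4,0,W); sL=24/25, sR=24/17; mL=-804/425, mR=-12/25; mL+mR=-1008/425 → advance -1; mR−mL=24/17 → turn +1·90°
n=2: pose=(-3,0,S); sL=60/89, sR=12/17; mL=-1578/1513, mR=-30/89; mL+mR=-2088/1513 → advance -1; mR−mL=12/17 → turn +1·90°
n=3: pose=(-3,1,E); sL=120/89, sR=24/25; mL=-3636/2225, mR=-60/89; mL+mR=-5136/2225 → advance -1; mR−mL=24/25 → turn +1·90°
n=4: pose=(-4,1,N); sL=10/3, sR=3; mL=-14/3, mR=-5/3; mL+mR=-19/3 → advance -1; mR−mL=3 → turn +1·90°
n=5: pose=(-4,0,W); sL=24/25, sR=24/17; mL=-804/425, mR=-12/25; mL+mR=-1008/425 → advance -1; mR−mL=24/17 → turn +1·90°
n=6: pose=(-3,0,S); sL=60/89, sR=12/17; mL=-1578/1513, mR=-30/89; mL+mR=-2088/1513 → advance -1; mR−mL=12/17 → turn +1·90°
n=7: pose=(-3,1,E); sL=120/89, sR=24/25; mL=-3636/2225, mR=-60/89; mL+mR=-5136/2225 → advance -1; mR−mL=24/25 → turn +1·90°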